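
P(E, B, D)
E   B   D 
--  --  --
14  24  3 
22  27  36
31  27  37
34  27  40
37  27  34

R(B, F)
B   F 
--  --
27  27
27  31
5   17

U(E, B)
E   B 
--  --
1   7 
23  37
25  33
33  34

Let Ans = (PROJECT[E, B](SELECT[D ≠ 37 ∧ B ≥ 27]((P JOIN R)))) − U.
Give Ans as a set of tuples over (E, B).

{(22, 27), (34, 27), (37, 27)}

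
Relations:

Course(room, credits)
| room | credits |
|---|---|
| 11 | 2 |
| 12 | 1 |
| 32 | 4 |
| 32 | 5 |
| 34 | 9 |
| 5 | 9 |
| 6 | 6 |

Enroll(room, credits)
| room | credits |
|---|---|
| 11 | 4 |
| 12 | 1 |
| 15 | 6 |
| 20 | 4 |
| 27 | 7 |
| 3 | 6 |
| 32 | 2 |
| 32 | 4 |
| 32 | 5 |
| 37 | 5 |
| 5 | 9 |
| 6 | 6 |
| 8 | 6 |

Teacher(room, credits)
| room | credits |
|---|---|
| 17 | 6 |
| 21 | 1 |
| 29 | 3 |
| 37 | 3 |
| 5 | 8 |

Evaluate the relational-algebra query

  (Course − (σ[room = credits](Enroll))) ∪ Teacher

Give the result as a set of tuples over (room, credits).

{(11, 2), (12, 1), (17, 6), (21, 1), (29, 3), (32, 4), (32, 5), (34, 9), (37, 3), (5, 8), (5, 9)}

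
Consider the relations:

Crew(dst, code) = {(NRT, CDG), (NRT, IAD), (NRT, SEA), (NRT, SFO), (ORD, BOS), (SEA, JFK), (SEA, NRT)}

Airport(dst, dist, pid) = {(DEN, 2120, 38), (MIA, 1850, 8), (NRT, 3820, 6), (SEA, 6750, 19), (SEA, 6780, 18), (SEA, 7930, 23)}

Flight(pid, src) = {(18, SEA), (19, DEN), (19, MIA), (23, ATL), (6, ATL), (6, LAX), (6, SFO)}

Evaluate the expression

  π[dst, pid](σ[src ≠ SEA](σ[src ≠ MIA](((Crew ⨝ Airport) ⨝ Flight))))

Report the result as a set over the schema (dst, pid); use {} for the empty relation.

{(NRT, 6), (SEA, 19), (SEA, 23)}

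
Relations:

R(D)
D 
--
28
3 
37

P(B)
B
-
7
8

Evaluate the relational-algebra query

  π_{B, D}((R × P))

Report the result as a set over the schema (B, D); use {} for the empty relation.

{(7, 28), (7, 3), (7, 37), (8, 28), (8, 3), (8, 37)}

R × P: Cartesian product, 3·2 = 6 tuples over (D, B).
Keep only column(s) B, D: {(7, 28), (7, 3), (7, 37), (8, 28), (8, 3), (8, 37)}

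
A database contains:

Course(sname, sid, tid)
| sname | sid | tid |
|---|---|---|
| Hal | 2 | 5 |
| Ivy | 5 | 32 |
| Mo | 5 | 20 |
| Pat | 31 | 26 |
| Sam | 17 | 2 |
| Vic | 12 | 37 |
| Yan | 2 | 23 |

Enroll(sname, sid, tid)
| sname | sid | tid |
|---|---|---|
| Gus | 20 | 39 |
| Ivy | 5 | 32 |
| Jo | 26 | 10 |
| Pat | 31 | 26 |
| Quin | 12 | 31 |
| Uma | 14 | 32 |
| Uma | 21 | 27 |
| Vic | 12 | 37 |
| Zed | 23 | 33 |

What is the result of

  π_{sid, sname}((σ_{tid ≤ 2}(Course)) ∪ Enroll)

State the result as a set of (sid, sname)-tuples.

Apply σ_{tid ≤ 2}; surviving tuples: {(Sam, 17, 2)}
Taking the union: {(Gus, 20, 39), (Ivy, 5, 32), (Jo, 26, 10), (Pat, 31, 26), (Quin, 12, 31), (Sam, 17, 2), (Uma, 14, 32), (Uma, 21, 27), (Vic, 12, 37), (Zed, 23, 33)}
Projecting to sid, sname: {(12, Quin), (12, Vic), (14, Uma), (17, Sam), (20, Gus), (21, Uma), (23, Zed), (26, Jo), (31, Pat), (5, Ivy)}

{(12, Quin), (12, Vic), (14, Uma), (17, Sam), (20, Gus), (21, Uma), (23, Zed), (26, Jo), (31, Pat), (5, Ivy)}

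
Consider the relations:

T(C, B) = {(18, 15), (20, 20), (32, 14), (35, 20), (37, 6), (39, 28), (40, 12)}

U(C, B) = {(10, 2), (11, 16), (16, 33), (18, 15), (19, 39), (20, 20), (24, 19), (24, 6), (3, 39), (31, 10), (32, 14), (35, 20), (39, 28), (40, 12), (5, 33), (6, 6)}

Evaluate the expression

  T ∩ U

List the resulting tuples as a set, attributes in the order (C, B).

{(18, 15), (20, 20), (32, 14), (35, 20), (39, 28), (40, 12)}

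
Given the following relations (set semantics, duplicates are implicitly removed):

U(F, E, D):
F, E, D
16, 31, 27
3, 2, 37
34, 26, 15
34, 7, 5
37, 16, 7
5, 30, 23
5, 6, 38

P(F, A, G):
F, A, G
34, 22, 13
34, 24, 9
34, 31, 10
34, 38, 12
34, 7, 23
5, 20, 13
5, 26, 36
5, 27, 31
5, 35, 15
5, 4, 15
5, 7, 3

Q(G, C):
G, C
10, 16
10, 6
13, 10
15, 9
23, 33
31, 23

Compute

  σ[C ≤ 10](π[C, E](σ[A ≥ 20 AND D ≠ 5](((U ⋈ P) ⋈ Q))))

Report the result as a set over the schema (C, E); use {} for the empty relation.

{(10, 26), (10, 30), (10, 6), (6, 26), (9, 30), (9, 6)}

Natural join on F: {(34, 26, 15, 22, 13), (34, 26, 15, 24, 9), (34, 26, 15, 31, 10), (34, 26, 15, 38, 12), (34, 26, 15, 7, 23), (34, 7, 5, 22, 13), (34, 7, 5, 24, 9), (34, 7, 5, 31, 10), (34, 7, 5, 38, 12), (34, 7, 5, 7, 23), (5, 30, 23, 20, 13), (5, 30, 23, 26, 36), (5, 30, 23, 27, 31), (5, 30, 23, 35, 15), (5, 30, 23, 4, 15), (5, 30, 23, 7, 3), (5, 6, 38, 20, 13), (5, 6, 38, 26, 36), (5, 6, 38, 27, 31), (5, 6, 38, 35, 15), (5, 6, 38, 4, 15), (5, 6, 38, 7, 3)}
Natural join on G: {(34, 26, 15, 22, 13, 10), (34, 26, 15, 31, 10, 16), (34, 26, 15, 31, 10, 6), (34, 26, 15, 7, 23, 33), (34, 7, 5, 22, 13, 10), (34, 7, 5, 31, 10, 16), (34, 7, 5, 31, 10, 6), (34, 7, 5, 7, 23, 33), (5, 30, 23, 20, 13, 10), (5, 30, 23, 27, 31, 23), (5, 30, 23, 35, 15, 9), (5, 30, 23, 4, 15, 9), (5, 6, 38, 20, 13, 10), (5, 6, 38, 27, 31, 23), (5, 6, 38, 35, 15, 9), (5, 6, 38, 4, 15, 9)}
Filtering on A ≥ 20 AND D ≠ 5 leaves {(34, 26, 15, 22, 13, 10), (34, 26, 15, 31, 10, 16), (34, 26, 15, 31, 10, 6), (5, 30, 23, 20, 13, 10), (5, 30, 23, 27, 31, 23), (5, 30, 23, 35, 15, 9), (5, 6, 38, 20, 13, 10), (5, 6, 38, 27, 31, 23), (5, 6, 38, 35, 15, 9)}.
π[C, E]: project onto (C, E) → {(10, 26), (10, 30), (10, 6), (16, 26), (23, 30), (23, 6), (6, 26), (9, 30), (9, 6)}
Filtering on C ≤ 10 leaves {(10, 26), (10, 30), (10, 6), (6, 26), (9, 30), (9, 6)}.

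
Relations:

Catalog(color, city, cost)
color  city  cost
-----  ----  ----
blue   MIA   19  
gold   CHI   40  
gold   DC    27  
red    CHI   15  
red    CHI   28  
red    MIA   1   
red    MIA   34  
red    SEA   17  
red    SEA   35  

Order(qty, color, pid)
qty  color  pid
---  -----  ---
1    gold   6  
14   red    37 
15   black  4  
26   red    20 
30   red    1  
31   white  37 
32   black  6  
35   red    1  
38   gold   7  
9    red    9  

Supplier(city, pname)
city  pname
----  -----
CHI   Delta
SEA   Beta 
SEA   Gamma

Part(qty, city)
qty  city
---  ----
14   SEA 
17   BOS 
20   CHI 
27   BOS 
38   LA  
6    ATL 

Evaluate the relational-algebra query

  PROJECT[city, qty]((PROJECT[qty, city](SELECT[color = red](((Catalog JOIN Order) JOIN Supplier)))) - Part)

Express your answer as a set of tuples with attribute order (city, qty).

{(CHI, 14), (CHI, 26), (CHI, 30), (CHI, 35), (CHI, 9), (SEA, 26), (SEA, 30), (SEA, 35), (SEA, 9)}

Joining Catalog and Order on color yields {(gold, CHI, 40, 1, 6), (gold, CHI, 40, 38, 7), (gold, DC, 27, 1, 6), (gold, DC, 27, 38, 7), (red, CHI, 15, 14, 37), (red, CHI, 15, 26, 20), (red, CHI, 15, 30, 1), (red, CHI, 15, 35, 1), (red, CHI, 15, 9, 9), (red, CHI, 28, 14, 37), (red, CHI, 28, 26, 20), (red, CHI, 28, 30, 1), (red, CHI, 28, 35, 1), (red, CHI, 28, 9, 9), (red, MIA, 1, 14, 37), (red, MIA, 1, 26, 20), (red, MIA, 1, 30, 1), (red, MIA, 1, 35, 1), (red, MIA, 1, 9, 9), (red, MIA, 34, 14, 37), (red, MIA, 34, 26, 20), (red, MIA, 34, 30, 1), (red, MIA, 34, 35, 1), (red, MIA, 34, 9, 9), (red, SEA, 17, 14, 37), (red, SEA, 17, 26, 20), (red, SEA, 17, 30, 1), (red, SEA, 17, 35, 1), (red, SEA, 17, 9, 9), (red, SEA, 35, 14, 37), (red, SEA, 35, 26, 20), (red, SEA, 35, 30, 1), (red, SEA, 35, 35, 1), (red, SEA, 35, 9, 9)}.
Joining (Catalog JOIN Order) and Supplier on city yields {(gold, CHI, 40, 1, 6, Delta), (gold, CHI, 40, 38, 7, Delta), (red, CHI, 15, 14, 37, Delta), (red, CHI, 15, 26, 20, Delta), (red, CHI, 15, 30, 1, Delta), (red, CHI, 15, 35, 1, Delta), (red, CHI, 15, 9, 9, Delta), (red, CHI, 28, 14, 37, Delta), (red, CHI, 28, 26, 20, Delta), (red, CHI, 28, 30, 1, Delta), (red, CHI, 28, 35, 1, Delta), (red, CHI, 28, 9, 9, Delta), (red, SEA, 17, 14, 37, Beta), (red, SEA, 17, 14, 37, Gamma), (red, SEA, 17, 26, 20, Beta), (red, SEA, 17, 26, 20, Gamma), (red, SEA, 17, 30, 1, Beta), (red, SEA, 17, 30, 1, Gamma), (red, SEA, 17, 35, 1, Beta), (red, SEA, 17, 35, 1, Gamma), (red, SEA, 17, 9, 9, Beta), (red, SEA, 17, 9, 9, Gamma), (red, SEA, 35, 14, 37, Beta), (red, SEA, 35, 14, 37, Gamma), (red, SEA, 35, 26, 20, Beta), (red, SEA, 35, 26, 20, Gamma), (red, SEA, 35, 30, 1, Beta), (red, SEA, 35, 30, 1, Gamma), (red, SEA, 35, 35, 1, Beta), (red, SEA, 35, 35, 1, Gamma), (red, SEA, 35, 9, 9, Beta), (red, SEA, 35, 9, 9, Gamma)}.
σ[color = red]: keep tuples satisfying color = red → {(red, CHI, 15, 14, 37, Delta), (red, CHI, 15, 26, 20, Delta), (red, CHI, 15, 30, 1, Delta), (red, CHI, 15, 35, 1, Delta), (red, CHI, 15, 9, 9, Delta), (red, CHI, 28, 14, 37, Delta), (red, CHI, 28, 26, 20, Delta), (red, CHI, 28, 30, 1, Delta), (red, CHI, 28, 35, 1, Delta), (red, CHI, 28, 9, 9, Delta), (red, SEA, 17, 14, 37, Beta), (red, SEA, 17, 14, 37, Gamma), (red, SEA, 17, 26, 20, Beta), (red, SEA, 17, 26, 20, Gamma), (red, SEA, 17, 30, 1, Beta), (red, SEA, 17, 30, 1, Gamma), (red, SEA, 17, 35, 1, Beta), (red, SEA, 17, 35, 1, Gamma), (red, SEA, 17, 9, 9, Beta), (red, SEA, 17, 9, 9, Gamma), (red, SEA, 35, 14, 37, Beta), (red, SEA, 35, 14, 37, Gamma), (red, SEA, 35, 26, 20, Beta), (red, SEA, 35, 26, 20, Gamma), (red, SEA, 35, 30, 1, Beta), (red, SEA, 35, 30, 1, Gamma), (red, SEA, 35, 35, 1, Beta), (red, SEA, 35, 35, 1, Gamma), (red, SEA, 35, 9, 9, Beta), (red, SEA, 35, 9, 9, Gamma)}
Projecting to qty, city (20 duplicate(s) eliminated): {(14, CHI), (14, SEA), (26, CHI), (26, SEA), (30, CHI), (30, SEA), (35, CHI), (35, SEA), (9, CHI), (9, SEA)}
Difference: {(14, CHI), (14, SEA), (26, CHI), (26, SEA), (30, CHI), (30, SEA), (35, CHI), (35, SEA), (9, CHI), (9, SEA)} with {(14, SEA), (17, BOS), (20, CHI), (27, BOS), (38, LA), (6, ATL)} → {(14, CHI), (26, CHI), (26, SEA), (30, CHI), (30, SEA), (35, CHI), (35, SEA), (9, CHI), (9, SEA)}
Projecting to city, qty: {(CHI, 14), (CHI, 26), (CHI, 30), (CHI, 35), (CHI, 9), (SEA, 26), (SEA, 30), (SEA, 35), (SEA, 9)}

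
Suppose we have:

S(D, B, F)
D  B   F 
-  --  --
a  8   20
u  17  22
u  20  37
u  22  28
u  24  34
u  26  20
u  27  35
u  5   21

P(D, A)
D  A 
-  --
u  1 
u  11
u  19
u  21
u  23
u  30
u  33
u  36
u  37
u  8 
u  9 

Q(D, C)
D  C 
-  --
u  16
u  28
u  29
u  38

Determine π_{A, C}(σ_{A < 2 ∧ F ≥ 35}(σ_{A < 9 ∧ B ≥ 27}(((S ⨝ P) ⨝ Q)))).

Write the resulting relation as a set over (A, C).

{(1, 16), (1, 28), (1, 29), (1, 38)}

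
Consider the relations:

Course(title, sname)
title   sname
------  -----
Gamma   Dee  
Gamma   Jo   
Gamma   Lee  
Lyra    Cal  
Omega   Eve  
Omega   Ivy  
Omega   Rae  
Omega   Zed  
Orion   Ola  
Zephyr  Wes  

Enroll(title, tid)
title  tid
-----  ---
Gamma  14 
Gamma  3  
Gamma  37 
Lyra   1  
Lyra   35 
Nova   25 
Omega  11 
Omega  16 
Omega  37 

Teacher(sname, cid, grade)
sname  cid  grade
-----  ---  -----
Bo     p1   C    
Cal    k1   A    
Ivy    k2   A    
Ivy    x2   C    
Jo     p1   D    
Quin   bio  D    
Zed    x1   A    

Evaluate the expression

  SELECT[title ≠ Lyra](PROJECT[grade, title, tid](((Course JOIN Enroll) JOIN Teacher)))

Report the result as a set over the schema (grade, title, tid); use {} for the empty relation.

{(A, Omega, 11), (A, Omega, 16), (A, Omega, 37), (C, Omega, 11), (C, Omega, 16), (C, Omega, 37), (D, Gamma, 14), (D, Gamma, 3), (D, Gamma, 37)}

Natural join on title: {(Gamma, Dee, 14), (Gamma, Dee, 3), (Gamma, Dee, 37), (Gamma, Jo, 14), (Gamma, Jo, 3), (Gamma, Jo, 37), (Gamma, Lee, 14), (Gamma, Lee, 3), (Gamma, Lee, 37), (Lyra, Cal, 1), (Lyra, Cal, 35), (Omega, Eve, 11), (Omega, Eve, 16), (Omega, Eve, 37), (Omega, Ivy, 11), (Omega, Ivy, 16), (Omega, Ivy, 37), (Omega, Rae, 11), (Omega, Rae, 16), (Omega, Rae, 37), (Omega, Zed, 11), (Omega, Zed, 16), (Omega, Zed, 37)}
Natural join on sname: {(Gamma, Jo, 14, p1, D), (Gamma, Jo, 3, p1, D), (Gamma, Jo, 37, p1, D), (Lyra, Cal, 1, k1, A), (Lyra, Cal, 35, k1, A), (Omega, Ivy, 11, k2, A), (Omega, Ivy, 11, x2, C), (Omega, Ivy, 16, k2, A), (Omega, Ivy, 16, x2, C), (Omega, Ivy, 37, k2, A), (Omega, Ivy, 37, x2, C), (Omega, Zed, 11, x1, A), (Omega, Zed, 16, x1, A), (Omega, Zed, 37, x1, A)}
π[grade, title, tid]: project onto (grade, title, tid) (3 duplicate(s) eliminated) → {(A, Lyra, 1), (A, Lyra, 35), (A, Omega, 11), (A, Omega, 16), (A, Omega, 37), (C, Omega, 11), (C, Omega, 16), (C, Omega, 37), (D, Gamma, 14), (D, Gamma, 3), (D, Gamma, 37)}
Filtering on title ≠ Lyra leaves {(A, Omega, 11), (A, Omega, 16), (A, Omega, 37), (C, Omega, 11), (C, Omega, 16), (C, Omega, 37), (D, Gamma, 14), (D, Gamma, 3), (D, Gamma, 37)}.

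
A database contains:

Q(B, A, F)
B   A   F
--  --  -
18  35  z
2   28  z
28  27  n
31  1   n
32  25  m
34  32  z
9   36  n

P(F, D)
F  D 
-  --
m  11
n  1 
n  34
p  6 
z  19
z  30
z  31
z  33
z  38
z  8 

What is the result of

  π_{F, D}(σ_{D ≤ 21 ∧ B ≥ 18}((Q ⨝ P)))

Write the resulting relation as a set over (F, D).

{(m, 11), (n, 1), (z, 19), (z, 8)}

Joining Q and P on F yields {(18, 35, z, 19), (18, 35, z, 30), (18, 35, z, 31), (18, 35, z, 33), (18, 35, z, 38), (18, 35, z, 8), (2, 28, z, 19), (2, 28, z, 30), (2, 28, z, 31), (2, 28, z, 33), (2, 28, z, 38), (2, 28, z, 8), (28, 27, n, 1), (28, 27, n, 34), (31, 1, n, 1), (31, 1, n, 34), (32, 25, m, 11), (34, 32, z, 19), (34, 32, z, 30), (34, 32, z, 31), (34, 32, z, 33), (34, 32, z, 38), (34, 32, z, 8), (9, 36, n, 1), (9, 36, n, 34)}.
σ[D ≤ 21 ∧ B ≥ 18]: keep tuples satisfying D ≤ 21 ∧ B ≥ 18 → {(18, 35, z, 19), (18, 35, z, 8), (28, 27, n, 1), (31, 1, n, 1), (32, 25, m, 11), (34, 32, z, 19), (34, 32, z, 8)}
Projecting to F, D (3 duplicate(s) eliminated): {(m, 11), (n, 1), (z, 19), (z, 8)}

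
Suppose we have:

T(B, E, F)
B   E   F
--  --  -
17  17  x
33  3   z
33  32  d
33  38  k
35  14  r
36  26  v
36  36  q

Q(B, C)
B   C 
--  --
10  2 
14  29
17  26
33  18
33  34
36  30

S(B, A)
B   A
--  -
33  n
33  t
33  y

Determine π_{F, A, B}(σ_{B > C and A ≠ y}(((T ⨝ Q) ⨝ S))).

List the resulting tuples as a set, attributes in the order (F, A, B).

{(d, n, 33), (d, t, 33), (k, n, 33), (k, t, 33), (z, n, 33), (z, t, 33)}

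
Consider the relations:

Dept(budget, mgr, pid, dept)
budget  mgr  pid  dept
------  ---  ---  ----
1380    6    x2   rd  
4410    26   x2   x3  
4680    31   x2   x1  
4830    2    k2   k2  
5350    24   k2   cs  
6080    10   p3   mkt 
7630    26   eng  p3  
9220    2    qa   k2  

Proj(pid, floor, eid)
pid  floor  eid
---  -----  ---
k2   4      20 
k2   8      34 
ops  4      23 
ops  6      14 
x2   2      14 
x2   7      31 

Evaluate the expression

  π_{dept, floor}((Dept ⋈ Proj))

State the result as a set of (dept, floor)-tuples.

Joining Dept and Proj on pid yields {(1380, 6, x2, rd, 2, 14), (1380, 6, x2, rd, 7, 31), (4410, 26, x2, x3, 2, 14), (4410, 26, x2, x3, 7, 31), (4680, 31, x2, x1, 2, 14), (4680, 31, x2, x1, 7, 31), (4830, 2, k2, k2, 4, 20), (4830, 2, k2, k2, 8, 34), (5350, 24, k2, cs, 4, 20), (5350, 24, k2, cs, 8, 34)}.
Projecting to dept, floor: {(cs, 4), (cs, 8), (k2, 4), (k2, 8), (rd, 2), (rd, 7), (x1, 2), (x1, 7), (x3, 2), (x3, 7)}

{(cs, 4), (cs, 8), (k2, 4), (k2, 8), (rd, 2), (rd, 7), (x1, 2), (x1, 7), (x3, 2), (x3, 7)}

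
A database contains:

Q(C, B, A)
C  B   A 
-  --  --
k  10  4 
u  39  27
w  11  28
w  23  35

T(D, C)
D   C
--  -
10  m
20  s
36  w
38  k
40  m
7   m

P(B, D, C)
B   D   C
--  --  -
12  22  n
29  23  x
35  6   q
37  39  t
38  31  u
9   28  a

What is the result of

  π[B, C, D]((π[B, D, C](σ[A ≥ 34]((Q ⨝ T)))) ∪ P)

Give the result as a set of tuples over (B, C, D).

{(12, n, 22), (23, w, 36), (29, x, 23), (35, q, 6), (37, t, 39), (38, u, 31), (9, a, 28)}

Joining Q and T on C yields {(k, 10, 4, 38), (w, 11, 28, 36), (w, 23, 35, 36)}.
Selection A ≥ 34: {(w, 23, 35, 36)}
π[B, D, C]: project onto (B, D, C) → {(23, 36, w)}
Taking the union: {(12, 22, n), (23, 36, w), (29, 23, x), (35, 6, q), (37, 39, t), (38, 31, u), (9, 28, a)}
π[B, C, D]: project onto (B, C, D) → {(12, n, 22), (23, w, 36), (29, x, 23), (35, q, 6), (37, t, 39), (38, u, 31), (9, a, 28)}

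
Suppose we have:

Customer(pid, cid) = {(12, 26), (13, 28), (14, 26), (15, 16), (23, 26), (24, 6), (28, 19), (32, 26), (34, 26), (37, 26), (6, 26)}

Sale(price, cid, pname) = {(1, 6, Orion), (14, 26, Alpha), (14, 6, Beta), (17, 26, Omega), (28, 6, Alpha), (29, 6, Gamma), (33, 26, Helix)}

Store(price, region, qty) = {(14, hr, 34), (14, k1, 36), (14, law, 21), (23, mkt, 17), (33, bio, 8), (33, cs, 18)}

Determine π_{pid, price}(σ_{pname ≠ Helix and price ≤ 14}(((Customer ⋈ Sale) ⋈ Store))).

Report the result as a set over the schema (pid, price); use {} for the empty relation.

{(12, 14), (14, 14), (23, 14), (24, 14), (32, 14), (34, 14), (37, 14), (6, 14)}

Joining Customer and Sale on cid yields {(12, 26, 14, Alpha), (12, 26, 17, Omega), (12, 26, 33, Helix), (14, 26, 14, Alpha), (14, 26, 17, Omega), (14, 26, 33, Helix), (23, 26, 14, Alpha), (23, 26, 17, Omega), (23, 26, 33, Helix), (24, 6, 1, Orion), (24, 6, 14, Beta), (24, 6, 28, Alpha), (24, 6, 29, Gamma), (32, 26, 14, Alpha), (32, 26, 17, Omega), (32, 26, 33, Helix), (34, 26, 14, Alpha), (34, 26, 17, Omega), (34, 26, 33, Helix), (37, 26, 14, Alpha), (37, 26, 17, Omega), (37, 26, 33, Helix), (6, 26, 14, Alpha), (6, 26, 17, Omega), (6, 26, 33, Helix)}.
Joining (Customer ⋈ Sale) and Store on price yields {(12, 26, 14, Alpha, hr, 34), (12, 26, 14, Alpha, k1, 36), (12, 26, 14, Alpha, law, 21), (12, 26, 33, Helix, bio, 8), (12, 26, 33, Helix, cs, 18), (14, 26, 14, Alpha, hr, 34), (14, 26, 14, Alpha, k1, 36), (14, 26, 14, Alpha, law, 21), (14, 26, 33, Helix, bio, 8), (14, 26, 33, Helix, cs, 18), (23, 26, 14, Alpha, hr, 34), (23, 26, 14, Alpha, k1, 36), (23, 26, 14, Alpha, law, 21), (23, 26, 33, Helix, bio, 8), (23, 26, 33, Helix, cs, 18), (24, 6, 14, Beta, hr, 34), (24, 6, 14, Beta, k1, 36), (24, 6, 14, Beta, law, 21), (32, 26, 14, Alpha, hr, 34), (32, 26, 14, Alpha, k1, 36), (32, 26, 14, Alpha, law, 21), (32, 26, 33, Helix, bio, 8), (32, 26, 33, Helix, cs, 18), (34, 26, 14, Alpha, hr, 34), (34, 26, 14, Alpha, k1, 36), (34, 26, 14, Alpha, law, 21), (34, 26, 33, Helix, bio, 8), (34, 26, 33, Helix, cs, 18), (37, 26, 14, Alpha, hr, 34), (37, 26, 14, Alpha, k1, 36), (37, 26, 14, Alpha, law, 21), (37, 26, 33, Helix, bio, 8), (37, 26, 33, Helix, cs, 18), (6, 26, 14, Alpha, hr, 34), (6, 26, 14, Alpha, k1, 36), (6, 26, 14, Alpha, law, 21), (6, 26, 33, Helix, bio, 8), (6, 26, 33, Helix, cs, 18)}.
σ[pname ≠ Helix and price ≤ 14]: keep tuples satisfying pname ≠ Helix and price ≤ 14 → {(12, 26, 14, Alpha, hr, 34), (12, 26, 14, Alpha, k1, 36), (12, 26, 14, Alpha, law, 21), (14, 26, 14, Alpha, hr, 34), (14, 26, 14, Alpha, k1, 36), (14, 26, 14, Alpha, law, 21), (23, 26, 14, Alpha, hr, 34), (23, 26, 14, Alpha, k1, 36), (23, 26, 14, Alpha, law, 21), (24, 6, 14, Beta, hr, 34), (24, 6, 14, Beta, k1, 36), (24, 6, 14, Beta, law, 21), (32, 26, 14, Alpha, hr, 34), (32, 26, 14, Alpha, k1, 36), (32, 26, 14, Alpha, law, 21), (34, 26, 14, Alpha, hr, 34), (34, 26, 14, Alpha, k1, 36), (34, 26, 14, Alpha, law, 21), (37, 26, 14, Alpha, hr, 34), (37, 26, 14, Alpha, k1, 36), (37, 26, 14, Alpha, law, 21), (6, 26, 14, Alpha, hr, 34), (6, 26, 14, Alpha, k1, 36), (6, 26, 14, Alpha, law, 21)}
π_{pid, price} gives {(12, 14), (14, 14), (23, 14), (24, 14), (32, 14), (34, 14), (37, 14), (6, 14)} (16 duplicate(s) eliminated).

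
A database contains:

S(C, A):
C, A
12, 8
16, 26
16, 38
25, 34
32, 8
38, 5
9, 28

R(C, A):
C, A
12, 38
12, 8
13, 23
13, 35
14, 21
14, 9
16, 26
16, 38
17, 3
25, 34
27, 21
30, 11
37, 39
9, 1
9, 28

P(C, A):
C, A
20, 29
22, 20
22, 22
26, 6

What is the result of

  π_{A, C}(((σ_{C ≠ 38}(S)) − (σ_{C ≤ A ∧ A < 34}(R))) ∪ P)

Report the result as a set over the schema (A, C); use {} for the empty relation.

{(20, 22), (22, 22), (29, 20), (34, 25), (38, 16), (6, 26), (8, 12), (8, 32)}

Selection C ≠ 38: {(12, 8), (16, 26), (16, 38), (25, 34), (32, 8), (9, 28)}
Selection C ≤ A ∧ A < 34: {(13, 23), (14, 21), (16, 26), (9, 28)}
Taking the difference: {(12, 8), (16, 38), (25, 34), (32, 8)}
Taking the union: {(12, 8), (16, 38), (20, 29), (22, 20), (22, 22), (25, 34), (26, 6), (32, 8)}
Keep only column(s) A, C: {(20, 22), (22, 22), (29, 20), (34, 25), (38, 16), (6, 26), (8, 12), (8, 32)}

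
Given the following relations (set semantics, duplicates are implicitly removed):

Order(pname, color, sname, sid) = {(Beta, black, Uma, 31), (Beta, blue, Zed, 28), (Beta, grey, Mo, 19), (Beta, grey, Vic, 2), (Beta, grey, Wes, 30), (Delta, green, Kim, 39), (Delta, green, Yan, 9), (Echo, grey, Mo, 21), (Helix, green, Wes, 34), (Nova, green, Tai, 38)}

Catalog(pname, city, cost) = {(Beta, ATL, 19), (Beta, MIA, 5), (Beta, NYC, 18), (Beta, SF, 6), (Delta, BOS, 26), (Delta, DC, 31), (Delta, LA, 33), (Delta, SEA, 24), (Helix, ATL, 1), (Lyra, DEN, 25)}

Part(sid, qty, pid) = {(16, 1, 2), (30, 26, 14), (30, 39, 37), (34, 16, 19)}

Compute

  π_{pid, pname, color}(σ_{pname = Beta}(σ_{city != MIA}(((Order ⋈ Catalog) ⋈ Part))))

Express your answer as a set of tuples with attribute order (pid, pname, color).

{(14, Beta, grey), (37, Beta, grey)}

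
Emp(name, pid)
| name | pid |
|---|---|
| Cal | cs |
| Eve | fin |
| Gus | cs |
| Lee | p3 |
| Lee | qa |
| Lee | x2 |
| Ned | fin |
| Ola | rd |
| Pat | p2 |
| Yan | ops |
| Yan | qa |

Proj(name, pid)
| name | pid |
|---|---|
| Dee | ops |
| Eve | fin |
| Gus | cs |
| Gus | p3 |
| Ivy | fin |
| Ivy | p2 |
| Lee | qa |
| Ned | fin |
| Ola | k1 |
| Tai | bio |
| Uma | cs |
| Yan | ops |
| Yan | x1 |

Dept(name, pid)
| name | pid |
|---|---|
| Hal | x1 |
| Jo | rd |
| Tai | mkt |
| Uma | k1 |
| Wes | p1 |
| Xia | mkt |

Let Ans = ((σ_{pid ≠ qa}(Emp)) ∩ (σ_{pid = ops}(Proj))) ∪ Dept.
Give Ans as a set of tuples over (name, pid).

Filtering on pid ≠ qa leaves {(Cal, cs), (Eve, fin), (Gus, cs), (Lee, p3), (Lee, x2), (Ned, fin), (Ola, rd), (Pat, p2), (Yan, ops)}.
Filtering on pid = ops leaves {(Dee, ops), (Yan, ops)}.
Set intersection of the two operands is {(Yan, ops)}.
Set union of the two operands is {(Hal, x1), (Jo, rd), (Tai, mkt), (Uma, k1), (Wes, p1), (Xia, mkt), (Yan, ops)}.

{(Hal, x1), (Jo, rd), (Tai, mkt), (Uma, k1), (Wes, p1), (Xia, mkt), (Yan, ops)}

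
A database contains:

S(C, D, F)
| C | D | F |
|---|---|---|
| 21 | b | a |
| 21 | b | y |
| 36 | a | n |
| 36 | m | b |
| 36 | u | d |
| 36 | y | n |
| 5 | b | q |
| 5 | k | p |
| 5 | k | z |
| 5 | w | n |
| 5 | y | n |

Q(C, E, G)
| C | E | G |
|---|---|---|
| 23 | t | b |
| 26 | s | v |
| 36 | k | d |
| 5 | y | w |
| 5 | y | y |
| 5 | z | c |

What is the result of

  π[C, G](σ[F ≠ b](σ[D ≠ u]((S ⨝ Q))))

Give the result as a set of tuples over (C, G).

{(36, d), (5, c), (5, w), (5, y)}

S ⋈ Q (natural join on C): {(36, a, n, k, d), (36, m, b, k, d), (36, u, d, k, d), (36, y, n, k, d), (5, b, q, y, w), (5, b, q, y, y), (5, b, q, z, c), (5, k, p, y, w), (5, k, p, y, y), (5, k, p, z, c), (5, k, z, y, w), (5, k, z, y, y), (5, k, z, z, c), (5, w, n, y, w), (5, w, n, y, y), (5, w, n, z, c), (5, y, n, y, w), (5, y, n, y, y), (5, y, n, z, c)}
σ[D ≠ u]: keep tuples satisfying D ≠ u → {(36, a, n, k, d), (36, m, b, k, d), (36, y, n, k, d), (5, b, q, y, w), (5, b, q, y, y), (5, b, q, z, c), (5, k, p, y, w), (5, k, p, y, y), (5, k, p, z, c), (5, k, z, y, w), (5, k, z, y, y), (5, k, z, z, c), (5, w, n, y, w), (5, w, n, y, y), (5, w, n, z, c), (5, y, n, y, w), (5, y, n, y, y), (5, y, n, z, c)}
σ[F ≠ b]: keep tuples satisfying F ≠ b → {(36, a, n, k, d), (36, y, n, k, d), (5, b, q, y, w), (5, b, q, y, y), (5, b, q, z, c), (5, k, p, y, w), (5, k, p, y, y), (5, k, p, z, c), (5, k, z, y, w), (5, k, z, y, y), (5, k, z, z, c), (5, w, n, y, w), (5, w, n, y, y), (5, w, n, z, c), (5, y, n, y, w), (5, y, n, y, y), (5, y, n, z, c)}
π[C, G]: project onto (C, G) (13 duplicate(s) eliminated) → {(36, d), (5, c), (5, w), (5, y)}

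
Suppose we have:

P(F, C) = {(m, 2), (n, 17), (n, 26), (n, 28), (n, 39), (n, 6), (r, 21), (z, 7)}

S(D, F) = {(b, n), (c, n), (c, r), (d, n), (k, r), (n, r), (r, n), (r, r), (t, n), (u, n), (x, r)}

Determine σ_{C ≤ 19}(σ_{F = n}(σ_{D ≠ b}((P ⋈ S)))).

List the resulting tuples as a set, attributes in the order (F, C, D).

Joining P and S on F yields {(n, 17, b), (n, 17, c), (n, 17, d), (n, 17, r), (n, 17, t), (n, 17, u), (n, 26, b), (n, 26, c), (n, 26, d), (n, 26, r), (n, 26, t), (n, 26, u), (n, 28, b), (n, 28, c), (n, 28, d), (n, 28, r), (n, 28, t), (n, 28, u), (n, 39, b), (n, 39, c), (n, 39, d), (n, 39, r), (n, 39, t), (n, 39, u), (n, 6, b), (n, 6, c), (n, 6, d), (n, 6, r), (n, 6, t), (n, 6, u), (r, 21, c), (r, 21, k), (r, 21, n), (r, 21, r), (r, 21, x)}.
σ[D ≠ b]: keep tuples satisfying D ≠ b → {(n, 17, c), (n, 17, d), (n, 17, r), (n, 17, t), (n, 17, u), (n, 26, c), (n, 26, d), (n, 26, r), (n, 26, t), (n, 26, u), (n, 28, c), (n, 28, d), (n, 28, r), (n, 28, t), (n, 28, u), (n, 39, c), (n, 39, d), (n, 39, r), (n, 39, t), (n, 39, u), (n, 6, c), (n, 6, d), (n, 6, r), (n, 6, t), (n, 6, u), (r, 21, c), (r, 21, k), (r, 21, n), (r, 21, r), (r, 21, x)}
σ[F = n]: keep tuples satisfying F = n → {(n, 17, c), (n, 17, d), (n, 17, r), (n, 17, t), (n, 17, u), (n, 26, c), (n, 26, d), (n, 26, r), (n, 26, t), (n, 26, u), (n, 28, c), (n, 28, d), (n, 28, r), (n, 28, t), (n, 28, u), (n, 39, c), (n, 39, d), (n, 39, r), (n, 39, t), (n, 39, u), (n, 6, c), (n, 6, d), (n, 6, r), (n, 6, t), (n, 6, u)}
σ[C ≤ 19]: keep tuples satisfying C ≤ 19 → {(n, 17, c), (n, 17, d), (n, 17, r), (n, 17, t), (n, 17, u), (n, 6, c), (n, 6, d), (n, 6, r), (n, 6, t), (n, 6, u)}

{(n, 17, c), (n, 17, d), (n, 17, r), (n, 17, t), (n, 17, u), (n, 6, c), (n, 6, d), (n, 6, r), (n, 6, t), (n, 6, u)}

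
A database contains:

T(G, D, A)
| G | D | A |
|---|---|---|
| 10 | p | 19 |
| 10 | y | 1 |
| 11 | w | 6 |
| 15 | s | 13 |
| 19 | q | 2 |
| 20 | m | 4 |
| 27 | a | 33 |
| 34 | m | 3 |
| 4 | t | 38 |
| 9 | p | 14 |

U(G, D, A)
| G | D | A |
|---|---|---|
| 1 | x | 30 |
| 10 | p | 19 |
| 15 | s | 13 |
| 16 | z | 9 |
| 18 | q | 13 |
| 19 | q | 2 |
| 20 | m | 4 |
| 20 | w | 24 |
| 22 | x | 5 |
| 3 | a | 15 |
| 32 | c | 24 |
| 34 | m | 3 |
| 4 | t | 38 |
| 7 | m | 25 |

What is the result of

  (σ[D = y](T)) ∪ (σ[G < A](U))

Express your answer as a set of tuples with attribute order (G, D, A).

Selection D = y: {(10, y, 1)}
Selection G < A: {(1, x, 30), (10, p, 19), (20, w, 24), (3, a, 15), (4, t, 38), (7, m, 25)}
Union: {(10, y, 1)} with {(1, x, 30), (10, p, 19), (20, w, 24), (3, a, 15), (4, t, 38), (7, m, 25)} → {(1, x, 30), (10, p, 19), (10, y, 1), (20, w, 24), (3, a, 15), (4, t, 38), (7, m, 25)}

{(1, x, 30), (10, p, 19), (10, y, 1), (20, w, 24), (3, a, 15), (4, t, 38), (7, m, 25)}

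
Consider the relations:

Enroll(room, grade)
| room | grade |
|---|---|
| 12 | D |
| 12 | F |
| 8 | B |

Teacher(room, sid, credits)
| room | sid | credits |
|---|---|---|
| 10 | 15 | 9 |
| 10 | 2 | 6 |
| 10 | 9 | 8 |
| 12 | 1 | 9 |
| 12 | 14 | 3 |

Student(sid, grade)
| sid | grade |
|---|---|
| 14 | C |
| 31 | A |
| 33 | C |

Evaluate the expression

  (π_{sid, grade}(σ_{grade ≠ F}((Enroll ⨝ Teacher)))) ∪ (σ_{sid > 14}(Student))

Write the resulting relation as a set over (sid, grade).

Natural join on room: {(12, D, 1, 9), (12, D, 14, 3), (12, F, 1, 9), (12, F, 14, 3)}
Apply σ_{grade ≠ F}; surviving tuples: {(12, D, 1, 9), (12, D, 14, 3)}
π[sid, grade]: project onto (sid, grade) → {(1, D), (14, D)}
Apply σ_{sid > 14}; surviving tuples: {(31, A), (33, C)}
Taking the union: {(1, D), (14, D), (31, A), (33, C)}

{(1, D), (14, D), (31, A), (33, C)}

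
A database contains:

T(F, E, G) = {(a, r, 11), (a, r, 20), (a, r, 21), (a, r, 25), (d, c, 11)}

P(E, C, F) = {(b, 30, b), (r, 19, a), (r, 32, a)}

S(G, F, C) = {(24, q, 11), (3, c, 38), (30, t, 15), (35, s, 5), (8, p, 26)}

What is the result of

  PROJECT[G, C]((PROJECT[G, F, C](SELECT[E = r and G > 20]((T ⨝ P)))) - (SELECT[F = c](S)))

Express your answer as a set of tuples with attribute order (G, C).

Joining T and P on F, E yields {(a, r, 11, 19), (a, r, 11, 32), (a, r, 20, 19), (a, r, 20, 32), (a, r, 21, 19), (a, r, 21, 32), (a, r, 25, 19), (a, r, 25, 32)}.
Selection E = r and G > 20: {(a, r, 21, 19), (a, r, 21, 32), (a, r, 25, 19), (a, r, 25, 32)}
Projecting to G, F, C: {(21, a, 19), (21, a, 32), (25, a, 19), (25, a, 32)}
Selection F = c: {(3, c, 38)}
Set difference of the two operands is {(21, a, 19), (21, a, 32), (25, a, 19), (25, a, 32)}.
Projecting to G, C: {(21, 19), (21, 32), (25, 19), (25, 32)}

{(21, 19), (21, 32), (25, 19), (25, 32)}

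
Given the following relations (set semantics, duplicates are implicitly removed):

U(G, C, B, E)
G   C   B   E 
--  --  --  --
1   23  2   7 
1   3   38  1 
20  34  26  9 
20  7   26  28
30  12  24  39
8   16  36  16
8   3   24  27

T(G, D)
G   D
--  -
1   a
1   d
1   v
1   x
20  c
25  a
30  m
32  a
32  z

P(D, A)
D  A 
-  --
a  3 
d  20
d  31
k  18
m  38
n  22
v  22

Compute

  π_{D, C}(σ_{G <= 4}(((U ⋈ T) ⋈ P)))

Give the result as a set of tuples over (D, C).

{(a, 23), (a, 3), (d, 23), (d, 3), (v, 23), (v, 3)}

Joining U and T on G yields {(1, 23, 2, 7, a), (1, 23, 2, 7, d), (1, 23, 2, 7, v), (1, 23, 2, 7, x), (1, 3, 38, 1, a), (1, 3, 38, 1, d), (1, 3, 38, 1, v), (1, 3, 38, 1, x), (20, 34, 26, 9, c), (20, 7, 26, 28, c), (30, 12, 24, 39, m)}.
Joining (U ⋈ T) and P on D yields {(1, 23, 2, 7, a, 3), (1, 23, 2, 7, d, 20), (1, 23, 2, 7, d, 31), (1, 23, 2, 7, v, 22), (1, 3, 38, 1, a, 3), (1, 3, 38, 1, d, 20), (1, 3, 38, 1, d, 31), (1, 3, 38, 1, v, 22), (30, 12, 24, 39, m, 38)}.
σ[G <= 4]: keep tuples satisfying G <= 4 → {(1, 23, 2, 7, a, 3), (1, 23, 2, 7, d, 20), (1, 23, 2, 7, d, 31), (1, 23, 2, 7, v, 22), (1, 3, 38, 1, a, 3), (1, 3, 38, 1, d, 20), (1, 3, 38, 1, d, 31), (1, 3, 38, 1, v, 22)}
Projecting to D, C (2 duplicate(s) eliminated): {(a, 23), (a, 3), (d, 23), (d, 3), (v, 23), (v, 3)}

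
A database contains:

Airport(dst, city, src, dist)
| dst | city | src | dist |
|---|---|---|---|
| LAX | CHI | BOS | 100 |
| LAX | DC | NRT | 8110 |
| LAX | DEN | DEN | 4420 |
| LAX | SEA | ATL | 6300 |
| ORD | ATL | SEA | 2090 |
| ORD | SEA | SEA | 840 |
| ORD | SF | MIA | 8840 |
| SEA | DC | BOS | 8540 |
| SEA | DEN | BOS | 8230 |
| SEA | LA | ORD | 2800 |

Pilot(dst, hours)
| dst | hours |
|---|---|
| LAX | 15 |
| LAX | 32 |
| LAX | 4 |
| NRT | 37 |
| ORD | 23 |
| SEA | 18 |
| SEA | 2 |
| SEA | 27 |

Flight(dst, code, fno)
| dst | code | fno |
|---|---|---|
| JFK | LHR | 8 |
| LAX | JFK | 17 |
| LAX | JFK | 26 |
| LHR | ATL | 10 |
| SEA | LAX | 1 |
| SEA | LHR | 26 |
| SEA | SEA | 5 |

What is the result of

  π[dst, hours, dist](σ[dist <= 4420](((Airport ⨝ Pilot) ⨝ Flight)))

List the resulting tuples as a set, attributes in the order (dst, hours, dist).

{(LAX, 15, 100), (LAX, 15, 4420), (LAX, 32, 100), (LAX, 32, 4420), (LAX, 4, 100), (LAX, 4, 4420), (SEA, 18, 2800), (SEA, 2, 2800), (SEA, 27, 2800)}

Natural join on dst: {(LAX, CHI, BOS, 100, 15), (LAX, CHI, BOS, 100, 32), (LAX, CHI, BOS, 100, 4), (LAX, DC, NRT, 8110, 15), (LAX, DC, NRT, 8110, 32), (LAX, DC, NRT, 8110, 4), (LAX, DEN, DEN, 4420, 15), (LAX, DEN, DEN, 4420, 32), (LAX, DEN, DEN, 4420, 4), (LAX, SEA, ATL, 6300, 15), (LAX, SEA, ATL, 6300, 32), (LAX, SEA, ATL, 6300, 4), (ORD, ATL, SEA, 2090, 23), (ORD, SEA, SEA, 840, 23), (ORD, SF, MIA, 8840, 23), (SEA, DC, BOS, 8540, 18), (SEA, DC, BOS, 8540, 2), (SEA, DC, BOS, 8540, 27), (SEA, DEN, BOS, 8230, 18), (SEA, DEN, BOS, 8230, 2), (SEA, DEN, BOS, 8230, 27), (SEA, LA, ORD, 2800, 18), (SEA, LA, ORD, 2800, 2), (SEA, LA, ORD, 2800, 27)}
Natural join on dst: {(LAX, CHI, BOS, 100, 15, JFK, 17), (LAX, CHI, BOS, 100, 15, JFK, 26), (LAX, CHI, BOS, 100, 32, JFK, 17), (LAX, CHI, BOS, 100, 32, JFK, 26), (LAX, CHI, BOS, 100, 4, JFK, 17), (LAX, CHI, BOS, 100, 4, JFK, 26), (LAX, DC, NRT, 8110, 15, JFK, 17), (LAX, DC, NRT, 8110, 15, JFK, 26), (LAX, DC, NRT, 8110, 32, JFK, 17), (LAX, DC, NRT, 8110, 32, JFK, 26), (LAX, DC, NRT, 8110, 4, JFK, 17), (LAX, DC, NRT, 8110, 4, JFK, 26), (LAX, DEN, DEN, 4420, 15, JFK, 17), (LAX, DEN, DEN, 4420, 15, JFK, 26), (LAX, DEN, DEN, 4420, 32, JFK, 17), (LAX, DEN, DEN, 4420, 32, JFK, 26), (LAX, DEN, DEN, 4420, 4, JFK, 17), (LAX, DEN, DEN, 4420, 4, JFK, 26), (LAX, SEA, ATL, 6300, 15, JFK, 17), (LAX, SEA, ATL, 6300, 15, JFK, 26), (LAX, SEA, ATL, 6300, 32, JFK, 17), (LAX, SEA, ATL, 6300, 32, JFK, 26), (LAX, SEA, ATL, 6300, 4, JFK, 17), (LAX, SEA, ATL, 6300, 4, JFK, 26), (SEA, DC, BOS, 8540, 18, LAX, 1), (SEA, DC, BOS, 8540, 18, LHR, 26), (SEA, DC, BOS, 8540, 18, SEA, 5), (SEA, DC, BOS, 8540, 2, LAX, 1), (SEA, DC, BOS, 8540, 2, LHR, 26), (SEA, DC, BOS, 8540, 2, SEA, 5), (SEA, DC, BOS, 8540, 27, LAX, 1), (SEA, DC, BOS, 8540, 27, LHR, 26), (SEA, DC, BOS, 8540, 27, SEA, 5), (SEA, DEN, BOS, 8230, 18, LAX, 1), (SEA, DEN, BOS, 8230, 18, LHR, 26), (SEA, DEN, BOS, 8230, 18, SEA, 5), (SEA, DEN, BOS, 8230, 2, LAX, 1), (SEA, DEN, BOS, 8230, 2, LHR, 26), (SEA, DEN, BOS, 8230, 2, SEA, 5), (SEA, DEN, BOS, 8230, 27, LAX, 1), (SEA, DEN, BOS, 8230, 27, LHR, 26), (SEA, DEN, BOS, 8230, 27, SEA, 5), (SEA, LA, ORD, 2800, 18, LAX, 1), (SEA, LA, ORD, 2800, 18, LHR, 26), (SEA, LA, ORD, 2800, 18, SEA, 5), (SEA, LA, ORD, 2800, 2, LAX, 1), (SEA, LA, ORD, 2800, 2, LHR, 26), (SEA, LA, ORD, 2800, 2, SEA, 5), (SEA, LA, ORD, 2800, 27, LAX, 1), (SEA, LA, ORD, 2800, 27, LHR, 26), (SEA, LA, ORD, 2800, 27, SEA, 5)}
Apply σ_{dist <= 4420}; surviving tuples: {(LAX, CHI, BOS, 100, 15, JFK, 17), (LAX, CHI, BOS, 100, 15, JFK, 26), (LAX, CHI, BOS, 100, 32, JFK, 17), (LAX, CHI, BOS, 100, 32, JFK, 26), (LAX, CHI, BOS, 100, 4, JFK, 17), (LAX, CHI, BOS, 100, 4, JFK, 26), (LAX, DEN, DEN, 4420, 15, JFK, 17), (LAX, DEN, DEN, 4420, 15, JFK, 26), (LAX, DEN, DEN, 4420, 32, JFK, 17), (LAX, DEN, DEN, 4420, 32, JFK, 26), (LAX, DEN, DEN, 4420, 4, JFK, 17), (LAX, DEN, DEN, 4420, 4, JFK, 26), (SEA, LA, ORD, 2800, 18, LAX, 1), (SEA, LA, ORD, 2800, 18, LHR, 26), (SEA, LA, ORD, 2800, 18, SEA, 5), (SEA, LA, ORD, 2800, 2, LAX, 1), (SEA, LA, ORD, 2800, 2, LHR, 26), (SEA, LA, ORD, 2800, 2, SEA, 5), (SEA, LA, ORD, 2800, 27, LAX, 1), (SEA, LA, ORD, 2800, 27, LHR, 26), (SEA, LA, ORD, 2800, 27, SEA, 5)}
π_{dst, hours, dist} gives {(LAX, 15, 100), (LAX, 15, 4420), (LAX, 32, 100), (LAX, 32, 4420), (LAX, 4, 100), (LAX, 4, 4420), (SEA, 18, 2800), (SEA, 2, 2800), (SEA, 27, 2800)} (12 duplicate(s) eliminated).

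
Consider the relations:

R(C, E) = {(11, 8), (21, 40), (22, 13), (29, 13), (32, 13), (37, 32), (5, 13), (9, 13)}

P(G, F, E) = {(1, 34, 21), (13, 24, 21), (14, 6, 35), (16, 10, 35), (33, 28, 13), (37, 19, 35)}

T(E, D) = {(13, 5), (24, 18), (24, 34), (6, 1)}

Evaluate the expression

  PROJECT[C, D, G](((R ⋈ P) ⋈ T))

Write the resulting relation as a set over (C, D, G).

{(22, 5, 33), (29, 5, 33), (32, 5, 33), (5, 5, 33), (9, 5, 33)}

Joining R and P on E yields {(22, 13, 33, 28), (29, 13, 33, 28), (32, 13, 33, 28), (5, 13, 33, 28), (9, 13, 33, 28)}.
Joining (R ⋈ P) and T on E yields {(22, 13, 33, 28, 5), (29, 13, 33, 28, 5), (32, 13, 33, 28, 5), (5, 13, 33, 28, 5), (9, 13, 33, 28, 5)}.
π[C, D, G]: project onto (C, D, G) → {(22, 5, 33), (29, 5, 33), (32, 5, 33), (5, 5, 33), (9, 5, 33)}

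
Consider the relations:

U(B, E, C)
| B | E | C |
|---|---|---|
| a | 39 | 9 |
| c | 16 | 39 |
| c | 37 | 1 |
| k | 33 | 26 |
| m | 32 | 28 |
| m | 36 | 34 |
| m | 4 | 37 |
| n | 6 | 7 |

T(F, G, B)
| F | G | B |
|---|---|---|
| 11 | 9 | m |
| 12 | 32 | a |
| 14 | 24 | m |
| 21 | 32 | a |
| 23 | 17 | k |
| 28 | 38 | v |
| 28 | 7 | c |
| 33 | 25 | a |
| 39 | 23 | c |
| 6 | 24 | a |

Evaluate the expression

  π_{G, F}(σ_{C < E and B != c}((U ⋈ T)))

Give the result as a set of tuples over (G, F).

Joining U and T on B yields {(a, 39, 9, 12, 32), (a, 39, 9, 21, 32), (a, 39, 9, 33, 25), (a, 39, 9, 6, 24), (c, 16, 39, 28, 7), (c, 16, 39, 39, 23), (c, 37, 1, 28, 7), (c, 37, 1, 39, 23), (k, 33, 26, 23, 17), (m, 32, 28, 11, 9), (m, 32, 28, 14, 24), (m, 36, 34, 11, 9), (m, 36, 34, 14, 24), (m, 4, 37, 11, 9), (m, 4, 37, 14, 24)}.
σ[C < E and B != c]: keep tuples satisfying C < E and B != c → {(a, 39, 9, 12, 32), (a, 39, 9, 21, 32), (a, 39, 9, 33, 25), (a, 39, 9, 6, 24), (k, 33, 26, 23, 17), (m, 32, 28, 11, 9), (m, 32, 28, 14, 24), (m, 36, 34, 11, 9), (m, 36, 34, 14, 24)}
π[G, F]: project onto (G, F) (2 duplicate(s) eliminated) → {(17, 23), (24, 14), (24, 6), (25, 33), (32, 12), (32, 21), (9, 11)}

{(17, 23), (24, 14), (24, 6), (25, 33), (32, 12), (32, 21), (9, 11)}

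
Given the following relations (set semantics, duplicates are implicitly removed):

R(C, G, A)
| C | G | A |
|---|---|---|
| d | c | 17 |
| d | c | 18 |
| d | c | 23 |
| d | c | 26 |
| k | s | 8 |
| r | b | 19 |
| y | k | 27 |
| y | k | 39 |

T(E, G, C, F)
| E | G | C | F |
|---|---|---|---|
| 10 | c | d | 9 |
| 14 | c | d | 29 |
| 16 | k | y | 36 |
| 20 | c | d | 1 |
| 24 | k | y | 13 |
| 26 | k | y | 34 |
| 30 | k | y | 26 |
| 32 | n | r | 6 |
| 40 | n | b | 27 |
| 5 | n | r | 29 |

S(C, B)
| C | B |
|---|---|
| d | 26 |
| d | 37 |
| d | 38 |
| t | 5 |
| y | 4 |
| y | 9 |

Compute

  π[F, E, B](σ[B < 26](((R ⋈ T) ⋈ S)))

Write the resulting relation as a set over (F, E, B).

R ⋈ T (natural join on C, G): {(d, c, 17, 10, 9), (d, c, 17, 14, 29), (d, c, 17, 20, 1), (d, c, 18, 10, 9), (d, c, 18, 14, 29), (d, c, 18, 20, 1), (d, c, 23, 10, 9), (d, c, 23, 14, 29), (d, c, 23, 20, 1), (d, c, 26, 10, 9), (d, c, 26, 14, 29), (d, c, 26, 20, 1), (y, k, 27, 16, 36), (y, k, 27, 24, 13), (y, k, 27, 26, 34), (y, k, 27, 30, 26), (y, k, 39, 16, 36), (y, k, 39, 24, 13), (y, k, 39, 26, 34), (y, k, 39, 30, 26)}
(R ⋈ T) ⋈ S (natural join on C): {(d, c, 17, 10, 9, 26), (d, c, 17, 10, 9, 37), (d, c, 17, 10, 9, 38), (d, c, 17, 14, 29, 26), (d, c, 17, 14, 29, 37), (d, c, 17, 14, 29, 38), (d, c, 17, 20, 1, 26), (d, c, 17, 20, 1, 37), (d, c, 17, 20, 1, 38), (d, c, 18, 10, 9, 26), (d, c, 18, 10, 9, 37), (d, c, 18, 10, 9, 38), (d, c, 18, 14, 29, 26), (d, c, 18, 14, 29, 37), (d, c, 18, 14, 29, 38), (d, c, 18, 20, 1, 26), (d, c, 18, 20, 1, 37), (d, c, 18, 20, 1, 38), (d, c, 23, 10, 9, 26), (d, c, 23, 10, 9, 37), (d, c, 23, 10, 9, 38), (d, c, 23, 14, 29, 26), (d, c, 23, 14, 29, 37), (d, c, 23, 14, 29, 38), (d, c, 23, 20, 1, 26), (d, c, 23, 20, 1, 37), (d, c, 23, 20, 1, 38), (d, c, 26, 10, 9, 26), (d, c, 26, 10, 9, 37), (d, c, 26, 10, 9, 38), (d, c, 26, 14, 29, 26), (d, c, 26, 14, 29, 37), (d, c, 26, 14, 29, 38), (d, c, 26, 20, 1, 26), (d, c, 26, 20, 1, 37), (d, c, 26, 20, 1, 38), (y, k, 27, 16, 36, 4), (y, k, 27, 16, 36, 9), (y, k, 27, 24, 13, 4), (y, k, 27, 24, 13, 9), (y, k, 27, 26, 34, 4), (y, k, 27, 26, 34, 9), (y, k, 27, 30, 26, 4), (y, k, 27, 30, 26, 9), (y, k, 39, 16, 36, 4), (y, k, 39, 16, 36, 9), (y, k, 39, 24, 13, 4), (y, k, 39, 24, 13, 9), (y, k, 39, 26, 34, 4), (y, k, 39, 26, 34, 9), (y, k, 39, 30, 26, 4), (y, k, 39, 30, 26, 9)}
Selection B < 26: {(y, k, 27, 16, 36, 4), (y, k, 27, 16, 36, 9), (y, k, 27, 24, 13, 4), (y, k, 27, 24, 13, 9), (y, k, 27, 26, 34, 4), (y, k, 27, 26, 34, 9), (y, k, 27, 30, 26, 4), (y, k, 27, 30, 26, 9), (y, k, 39, 16, 36, 4), (y, k, 39, 16, 36, 9), (y, k, 39, 24, 13, 4), (y, k, 39, 24, 13, 9), (y, k, 39, 26, 34, 4), (y, k, 39, 26, 34, 9), (y, k, 39, 30, 26, 4), (y, k, 39, 30, 26, 9)}
π_{F, E, B} gives {(13, 24, 4), (13, 24, 9), (26, 30, 4), (26, 30, 9), (34, 26, 4), (34, 26, 9), (36, 16, 4), (36, 16, 9)} (8 duplicate(s) eliminated).

{(13, 24, 4), (13, 24, 9), (26, 30, 4), (26, 30, 9), (34, 26, 4), (34, 26, 9), (36, 16, 4), (36, 16, 9)}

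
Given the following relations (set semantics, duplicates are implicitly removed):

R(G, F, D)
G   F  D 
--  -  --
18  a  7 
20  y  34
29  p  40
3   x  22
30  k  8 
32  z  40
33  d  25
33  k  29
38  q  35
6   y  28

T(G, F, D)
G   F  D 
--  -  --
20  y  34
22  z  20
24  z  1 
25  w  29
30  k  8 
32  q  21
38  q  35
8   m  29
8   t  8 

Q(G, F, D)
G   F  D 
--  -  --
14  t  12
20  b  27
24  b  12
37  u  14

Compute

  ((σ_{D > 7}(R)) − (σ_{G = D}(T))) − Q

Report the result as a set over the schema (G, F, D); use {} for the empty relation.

{(20, y, 34), (29, p, 40), (3, x, 22), (30, k, 8), (32, z, 40), (33, d, 25), (33, k, 29), (38, q, 35), (6, y, 28)}

Filtering on D > 7 leaves {(20, y, 34), (29, p, 40), (3, x, 22), (30, k, 8), (32, z, 40), (33, d, 25), (33, k, 29), (38, q, 35), (6, y, 28)}.
Filtering on G = D leaves {(8, t, 8)}.
Difference: {(20, y, 34), (29, p, 40), (3, x, 22), (30, k, 8), (32, z, 40), (33, d, 25), (33, k, 29), (38, q, 35), (6, y, 28)} with {(8, t, 8)} → {(20, y, 34), (29, p, 40), (3, x, 22), (30, k, 8), (32, z, 40), (33, d, 25), (33, k, 29), (38, q, 35), (6, y, 28)}
Difference: {(20, y, 34), (29, p, 40), (3, x, 22), (30, k, 8), (32, z, 40), (33, d, 25), (33, k, 29), (38, q, 35), (6, y, 28)} with {(14, t, 12), (20, b, 27), (24, b, 12), (37, u, 14)} → {(20, y, 34), (29, p, 40), (3, x, 22), (30, k, 8), (32, z, 40), (33, d, 25), (33, k, 29), (38, q, 35), (6, y, 28)}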